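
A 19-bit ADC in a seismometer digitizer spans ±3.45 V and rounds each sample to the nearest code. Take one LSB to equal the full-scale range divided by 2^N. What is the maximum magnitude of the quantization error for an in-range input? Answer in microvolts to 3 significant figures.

6.58 µV

The full-scale span is 3.45 − (-3.45) = 6.9 V.
LSB = 6.9 V / 2^19 = 13.161 µV.
A rounding quantizer has |error| ≤ LSB/2 = 6.58 µV.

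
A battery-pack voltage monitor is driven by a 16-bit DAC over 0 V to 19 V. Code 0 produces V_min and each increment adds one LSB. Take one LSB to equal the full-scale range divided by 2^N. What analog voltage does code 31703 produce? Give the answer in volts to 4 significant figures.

Full-scale range = 19 V. LSB = 19 V / 2^16.
V_out = 0 + 31703 × (19/65536) V
      = 0 + 9.19124 = 9.19124 V.

9.191 V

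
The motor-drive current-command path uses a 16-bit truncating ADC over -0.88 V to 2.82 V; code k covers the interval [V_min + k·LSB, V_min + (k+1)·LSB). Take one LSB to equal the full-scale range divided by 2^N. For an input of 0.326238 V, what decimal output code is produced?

21365

Span: 2.82 V − (-0.88 V) = 3.7 V. LSB = 3.7 V / 2^16 ≈ 56.46 µV.
(V_in − V_min) × 2^16/range = (0.326238 − (-0.88)) × 65536/3.7 = 21365.409.
Floor → code = 21365.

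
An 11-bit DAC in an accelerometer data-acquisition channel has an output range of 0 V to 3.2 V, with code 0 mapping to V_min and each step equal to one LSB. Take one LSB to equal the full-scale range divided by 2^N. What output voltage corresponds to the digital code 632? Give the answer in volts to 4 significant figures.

0.9875 V

Span = 3.2 V. LSB = 3.2 V / 2^11.
Output = V_min + (632/2048) × range = 0 + 0.308594 × 3.2 V
      = 0 + 0.987500 = 0.987500 V.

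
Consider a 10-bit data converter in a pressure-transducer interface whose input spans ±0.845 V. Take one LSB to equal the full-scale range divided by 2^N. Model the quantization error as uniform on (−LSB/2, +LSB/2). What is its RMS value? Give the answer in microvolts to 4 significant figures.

476.4 µV

The full-scale span is 0.845 − (-0.845) = 1.69 V.
Step size = 1.69/1024 V = 1.65039 mV.
V_rms = LSB/√12 = 1.65039 mV / √12 = 476.4 µV.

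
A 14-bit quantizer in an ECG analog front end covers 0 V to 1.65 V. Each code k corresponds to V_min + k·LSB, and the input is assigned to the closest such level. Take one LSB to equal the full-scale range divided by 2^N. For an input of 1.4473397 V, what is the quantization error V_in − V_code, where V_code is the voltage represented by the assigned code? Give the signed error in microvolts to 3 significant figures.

−35.8 µV

V_FS = 1.65 V. LSB = 1.65 V / 2^14 ≈ 100.7 µV.
Position in LSBs: (1.4473397 − (0)) × 16384/1.65 = 14371.6446; rounding gives k = 14372.
V_code = V_min + k × range/2^14 = 0 + 14372 × 1.65/16384 = 1.4473754883 V.
V_in − V_code = 1.4473397 − (1.4473754883) = −35.8 µV.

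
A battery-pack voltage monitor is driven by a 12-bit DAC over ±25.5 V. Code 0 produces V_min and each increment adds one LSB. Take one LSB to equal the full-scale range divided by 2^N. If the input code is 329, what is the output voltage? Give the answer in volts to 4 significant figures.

-21.40 V

Full-scale range = 25.5 V − (-25.5 V) = 51 V. LSB = 51 V / 2^12.
V_out = -25.5 + 329 × (51/4096) V
      = -25.5 + 4.09644 = -21.4036 V.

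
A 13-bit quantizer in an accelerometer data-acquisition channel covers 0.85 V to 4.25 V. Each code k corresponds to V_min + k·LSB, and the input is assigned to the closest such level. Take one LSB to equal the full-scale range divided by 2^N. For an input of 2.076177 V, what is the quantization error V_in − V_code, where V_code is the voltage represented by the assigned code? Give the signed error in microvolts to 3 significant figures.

Range = 4.25 − (0.85) = 3.4 V. LSB = 3.4 V / 2^13 ≈ 415.0 µV.
Position in LSBs: (2.076177 − (0.85)) × 8192/3.4 = 2954.3653; rounding gives k = 2954.
Reconstructed level: 0.85 + 2954 × 3.4/8192 V = 2.076025391 V.
Error = V_in − V_code = 2.076177 − (2.076025391) = +152 µV.

+152 µV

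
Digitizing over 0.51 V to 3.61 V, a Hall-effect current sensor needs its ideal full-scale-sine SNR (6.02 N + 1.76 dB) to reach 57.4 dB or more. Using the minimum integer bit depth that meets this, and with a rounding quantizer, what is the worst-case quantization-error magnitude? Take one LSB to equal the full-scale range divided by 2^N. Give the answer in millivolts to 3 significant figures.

Full-scale range = 3.61 V − (0.51 V) = 3.1 V.
Solving 6.02 N ≥ 57.4 − 1.76: N ≥ 9.243. Round up → N = 10.
LSB = 3.1 V / 2^10 = 3.0273 mV.
Max error for round-to-nearest is LSB/2 = 1.51 mV.

1.51 mV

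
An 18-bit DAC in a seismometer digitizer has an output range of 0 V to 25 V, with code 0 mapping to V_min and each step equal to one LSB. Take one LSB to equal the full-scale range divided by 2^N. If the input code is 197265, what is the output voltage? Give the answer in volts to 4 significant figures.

18.81 V

V_FS = 25 V. LSB = 25 V / 2^18.
V_out = 0 + 197265 × (25/262144) V
      = 0 + 18.8127 = 18.8127 V.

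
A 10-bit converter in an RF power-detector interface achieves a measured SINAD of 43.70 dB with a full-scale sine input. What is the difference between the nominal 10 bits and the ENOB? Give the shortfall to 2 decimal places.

ENOB = (SINAD − 1.76)/6.02 = (43.70 − 1.76)/6.02 = 6.9668 bits.
10 − 6.9668 = 3.03 bits below nominal.

3.03 bits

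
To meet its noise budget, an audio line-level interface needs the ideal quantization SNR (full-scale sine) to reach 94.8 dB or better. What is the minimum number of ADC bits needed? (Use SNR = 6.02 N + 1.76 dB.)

Required N = ⌈(94.8 − 1.76)/6.02⌉ = ⌈15.455⌉ = 16.

16 bits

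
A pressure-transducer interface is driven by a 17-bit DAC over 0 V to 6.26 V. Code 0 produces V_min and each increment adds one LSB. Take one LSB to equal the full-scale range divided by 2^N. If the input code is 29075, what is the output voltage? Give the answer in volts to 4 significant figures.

V_FS = 6.26 V. LSB = 6.26 V / 2^17.
Output = V_min + (29075/131072) × range = 0 + 0.221825 × 6.26 V
      = 0 V + 1.38862 V = 1.38862 V.

1.389 V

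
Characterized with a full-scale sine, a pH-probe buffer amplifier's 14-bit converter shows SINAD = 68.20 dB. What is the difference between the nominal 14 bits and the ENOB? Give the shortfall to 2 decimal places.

2.96 bits

N_eff = (68.20 − 1.76)/6.02 = 11.0365 bits.
Shortfall = 14 − 11.0365 = 2.9635 bits.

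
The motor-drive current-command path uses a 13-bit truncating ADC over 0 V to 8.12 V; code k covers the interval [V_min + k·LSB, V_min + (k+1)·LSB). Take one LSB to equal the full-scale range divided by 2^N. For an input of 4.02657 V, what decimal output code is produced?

4062

Range is 8.12 V. LSB = 8.12 V / 2^13 ≈ 0.9912 mV.
(V_in − V_min) × 2^13/range = (4.02657 − (0)) × 8192/8.12 = 4062.274.
Floor → code = 4062.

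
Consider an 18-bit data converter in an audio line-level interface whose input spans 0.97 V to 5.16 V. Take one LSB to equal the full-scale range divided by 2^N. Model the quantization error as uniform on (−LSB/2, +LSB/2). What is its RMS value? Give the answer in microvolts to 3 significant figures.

Span: 5.16 V − (0.97 V) = 4.19 V.
LSB = 4.19 V ÷ 2^18 = 4.19/262144 V = 15.984 µV.
For a uniform distribution on [−LSB/2, +LSB/2], V_rms = LSB/√12 = 15.984 µV/3.4641 = 4.61 µV.

4.61 µV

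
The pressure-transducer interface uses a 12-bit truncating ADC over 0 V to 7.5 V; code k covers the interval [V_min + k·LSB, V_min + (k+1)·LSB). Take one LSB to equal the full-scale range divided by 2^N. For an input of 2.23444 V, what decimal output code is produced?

Range is 7.5 V. LSB = 7.5 V / 2^12 ≈ 1.831 mV.
(V_in − V_min) × 2^12/range = (2.23444 − (0)) × 4096/7.5 = 1220.302.
Floor → code = 1220.

1220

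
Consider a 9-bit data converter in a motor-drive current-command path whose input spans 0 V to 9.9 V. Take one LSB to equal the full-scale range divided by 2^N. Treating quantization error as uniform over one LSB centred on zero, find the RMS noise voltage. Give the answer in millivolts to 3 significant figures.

5.58 mV

Full-scale range = 9.9 V.
One LSB is 9.9 V / 512 = 19.336 mV.
RMS of a uniform error over width LSB is LSB/√12 = 5.58 mV.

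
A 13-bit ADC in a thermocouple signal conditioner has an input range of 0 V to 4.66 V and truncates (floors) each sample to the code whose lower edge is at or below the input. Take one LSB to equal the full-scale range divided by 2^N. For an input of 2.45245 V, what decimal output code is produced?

4311

Full-scale range = 4.66 V. LSB = 4.66 V / 2^13 ≈ 0.5688 mV.
(V_in − V_min) × 2^13/range = (2.45245 − (0)) × 8192/4.66 = 4311.260.
Floor → code = 4311.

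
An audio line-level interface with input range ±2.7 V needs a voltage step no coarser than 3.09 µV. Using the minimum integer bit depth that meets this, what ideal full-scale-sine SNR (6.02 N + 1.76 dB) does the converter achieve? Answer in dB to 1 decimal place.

128.2 dB

The full-scale span is 2.7 − (-2.7) = 5.4 V.
Required number of levels: 5.4/3.09 µV = 1.7476e6; smallest N with 2^N ≥ that is 21.
Ideal SNR at N = 21: 6.02·21 + 1.76 = 128.2 dB.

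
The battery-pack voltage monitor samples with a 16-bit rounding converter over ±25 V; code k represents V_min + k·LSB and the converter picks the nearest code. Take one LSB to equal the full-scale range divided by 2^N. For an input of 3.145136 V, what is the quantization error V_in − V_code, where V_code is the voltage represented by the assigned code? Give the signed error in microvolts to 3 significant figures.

+300 µV

Full-scale range = 25 V − (-25 V) = 50 V. LSB = 50 V / 2^16 ≈ 0.7629 mV.
Position in LSBs: (3.145136 − (-25)) × 65536/50 = 36890.3927; rounding gives k = 36890.
V_code = V_min + k × range/2^16 = -25 + 36890 × 50/65536 = 3.1448364258 V.
V_in − V_code = 3.145136 − (3.1448364258) = +300 µV.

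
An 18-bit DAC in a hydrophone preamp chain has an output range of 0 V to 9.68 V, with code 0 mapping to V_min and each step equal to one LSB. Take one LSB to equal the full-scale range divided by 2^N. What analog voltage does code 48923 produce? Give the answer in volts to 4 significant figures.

1.807 V

Span = 9.68 V. LSB = 9.68 V / 2^18.
Output = V_min + (48923/262144) × range = 0 + 0.186626 × 9.68 V
      = 0 V + 1.80654 V = 1.80654 V.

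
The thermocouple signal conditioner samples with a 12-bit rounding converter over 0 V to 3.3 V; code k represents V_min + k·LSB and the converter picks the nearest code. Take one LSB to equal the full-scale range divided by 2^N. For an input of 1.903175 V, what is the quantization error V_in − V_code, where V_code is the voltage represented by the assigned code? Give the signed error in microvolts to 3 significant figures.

Range is 3.3 V. LSB = 3.3 V / 2^12 ≈ 0.8057 mV.
Position in LSBs: (1.903175 − (0)) × 4096/3.3 = 2362.2439; rounding gives k = 2362.
V_code = 0 + (2362/4096) × 3.3 = 1.902978516 V.
e = 1.903175 − (1.902978516) = +196 µV.

+196 µV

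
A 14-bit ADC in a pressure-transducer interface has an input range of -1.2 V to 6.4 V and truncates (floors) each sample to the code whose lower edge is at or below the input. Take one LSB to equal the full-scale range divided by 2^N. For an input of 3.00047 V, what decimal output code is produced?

9055

Span: 6.4 V − (-1.2 V) = 7.6 V. LSB = 7.6 V / 2^14 ≈ 463.9 µV.
V_in − V_min = 3.00047 − (-1.2) = 4.20047 V.
Divide by LSB: 4.20047 × 16384/7.6 = 9055.3290.
Truncating gives code 9055.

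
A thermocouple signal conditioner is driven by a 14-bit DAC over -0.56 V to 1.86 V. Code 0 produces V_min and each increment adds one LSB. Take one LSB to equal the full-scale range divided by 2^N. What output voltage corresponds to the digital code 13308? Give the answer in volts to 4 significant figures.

Span: 1.86 V − (-0.56 V) = 2.42 V. LSB = 2.42 V / 2^14.
Output = V_min + (13308/16384) × range = -0.56 + 0.812256 × 2.42 V
      = -0.56 + 1.96566 = 1.40566 V.

1.406 V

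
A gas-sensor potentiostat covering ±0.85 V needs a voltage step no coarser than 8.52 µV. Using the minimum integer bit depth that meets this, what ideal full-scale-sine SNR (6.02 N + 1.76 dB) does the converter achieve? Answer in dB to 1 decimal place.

110.1 dB

The full-scale span is 0.85 − (-0.85) = 1.7 V.
1.7 V / 8.52 µV = 199500. Since 2^17 = 131072 and 2^18 = 262144, N = 18.
Ideal SNR at N = 18: 6.02·18 + 1.76 = 110.1 dB.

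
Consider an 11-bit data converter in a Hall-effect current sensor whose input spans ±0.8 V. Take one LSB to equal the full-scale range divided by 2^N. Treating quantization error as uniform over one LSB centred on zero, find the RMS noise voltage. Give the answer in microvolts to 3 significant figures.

226 µV

Full-scale range = 0.8 V − (-0.8 V) = 1.6 V.
One LSB is 1.6 V / 2048 = 0.78125 mV.
RMS of a uniform error over width LSB is LSB/√12 = 226 µV.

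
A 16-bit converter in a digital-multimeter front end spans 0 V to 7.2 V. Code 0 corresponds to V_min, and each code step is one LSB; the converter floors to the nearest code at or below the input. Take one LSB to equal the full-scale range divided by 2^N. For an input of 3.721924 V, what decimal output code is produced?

Span = 7.2 V. LSB = 7.2 V / 2^16 ≈ 109.9 µV.
V_in − V_min = 3.721924 − (0) = 3.721924 V.
Divide by LSB: 3.721924 × 65536/7.2 = 33877.7793.
Truncating gives code 33877.

33877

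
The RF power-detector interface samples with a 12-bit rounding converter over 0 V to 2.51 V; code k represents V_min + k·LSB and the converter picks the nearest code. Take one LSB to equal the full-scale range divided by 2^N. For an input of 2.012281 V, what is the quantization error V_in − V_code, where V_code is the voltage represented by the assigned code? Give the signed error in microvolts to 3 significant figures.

−131 µV

Span = 2.51 V. LSB = 2.51 V / 2^12 ≈ 0.6128 mV.
Position in LSBs: (2.012281 − (0)) × 4096/2.51 = 3283.7860; rounding gives k = 3284.
Reconstructed level: 0 + 3284 × 2.51/4096 V = 2.012412109 V.
Error = V_in − V_code = 2.012281 − (2.012412109) = −131 µV.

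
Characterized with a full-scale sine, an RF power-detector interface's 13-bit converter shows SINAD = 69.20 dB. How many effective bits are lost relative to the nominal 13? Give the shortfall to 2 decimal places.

1.80 bits

ENOB = (SINAD − 1.76)/6.02 = (69.20 − 1.76)/6.02 = 11.2027 bits.
13 − 11.2027 = 1.80 bits below nominal.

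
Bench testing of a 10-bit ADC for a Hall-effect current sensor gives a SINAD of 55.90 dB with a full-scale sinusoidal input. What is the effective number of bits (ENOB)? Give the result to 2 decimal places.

Inverting SNR = 6.02 N + 1.76: N_eff = (55.90 − 1.76)/6.02 = 8.9934.

8.99 bits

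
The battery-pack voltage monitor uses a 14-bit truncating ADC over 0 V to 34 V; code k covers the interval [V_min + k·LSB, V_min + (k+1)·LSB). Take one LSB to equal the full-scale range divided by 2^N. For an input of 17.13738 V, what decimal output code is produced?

8258

Full-scale range = 34 V. LSB = 34 V / 2^14 ≈ 2.075 mV.
V_in − V_min = 17.13738 − (0) = 17.13738 V.
Divide by LSB: 17.13738 × 16384/34 = 8258.2010.
Truncating gives code 8258.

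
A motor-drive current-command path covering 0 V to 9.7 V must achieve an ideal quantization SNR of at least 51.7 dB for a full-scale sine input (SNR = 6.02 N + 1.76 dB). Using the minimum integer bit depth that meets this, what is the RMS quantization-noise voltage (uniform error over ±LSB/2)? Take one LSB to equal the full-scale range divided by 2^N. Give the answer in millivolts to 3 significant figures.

Span = 9.7 V.
Required N = ⌈(51.7 − 1.76)/6.02⌉ = ⌈8.296⌉ = 9.
LSB = 9.7 V / 2^9 = 18.945 mV.
σ_q = LSB/√12 = 18.945 mV/3.4641 = 5.47 mV.

5.47 mV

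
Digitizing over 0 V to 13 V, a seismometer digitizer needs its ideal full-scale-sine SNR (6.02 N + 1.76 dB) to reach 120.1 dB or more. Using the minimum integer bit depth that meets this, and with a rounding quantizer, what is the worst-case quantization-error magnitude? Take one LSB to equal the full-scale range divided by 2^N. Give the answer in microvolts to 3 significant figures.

6.20 µV

Range is 13 V.
Solving 6.02 N ≥ 120.1 − 1.76: N ≥ 19.658. Round up → N = 20.
Step size = 13/1048576 V = 12.398 µV.
Max error for round-to-nearest is LSB/2 = 6.20 µV.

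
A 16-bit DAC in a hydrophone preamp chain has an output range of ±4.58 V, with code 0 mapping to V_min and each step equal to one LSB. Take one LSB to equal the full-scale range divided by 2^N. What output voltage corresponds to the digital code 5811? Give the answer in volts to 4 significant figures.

-3.768 V

Full-scale range = 4.58 V − (-4.58 V) = 9.16 V. LSB = 9.16 V / 2^16.
V_out = V_min + code × LSB = -4.58 V + 5811 × 9.16 V / 65536
      = -4.58 + 0.812206 = -3.76779 V.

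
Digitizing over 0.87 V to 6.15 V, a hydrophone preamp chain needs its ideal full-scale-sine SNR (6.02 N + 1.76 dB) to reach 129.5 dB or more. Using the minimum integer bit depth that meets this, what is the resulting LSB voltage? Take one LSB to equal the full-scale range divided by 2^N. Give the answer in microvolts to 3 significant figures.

Full-scale range = 6.15 V − (0.87 V) = 5.28 V.
Solving 6.02 N ≥ 129.5 − 1.76: N ≥ 21.219. Round up → N = 22.
LSB = 5.28 V / 2^22 = 1.26 µV.

1.26 µV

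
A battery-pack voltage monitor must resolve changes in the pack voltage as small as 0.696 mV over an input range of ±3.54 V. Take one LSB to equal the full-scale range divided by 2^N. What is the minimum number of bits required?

14 bits

Span: 3.54 V − (-3.54 V) = 7.08 V.
Required number of levels: 7.08/0.696 mV = 10172; smallest N with 2^N ≥ that is 14.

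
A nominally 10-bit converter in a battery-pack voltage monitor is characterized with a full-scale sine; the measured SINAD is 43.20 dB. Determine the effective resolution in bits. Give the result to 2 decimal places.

6.88 bits

ENOB = (SINAD − 1.76) / 6.02 = (43.20 − 1.76) / 6.02 = 41.44 / 6.02 = 6.8837.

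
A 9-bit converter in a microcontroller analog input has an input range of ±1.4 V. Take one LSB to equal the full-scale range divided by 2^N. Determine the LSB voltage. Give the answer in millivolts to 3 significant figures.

5.47 mV

Range = 1.4 − (-1.4) = 2.8 V.
Number of codes = 2^9 = 512.
LSB = 2.8 V / 2^9 = 5.47 mV.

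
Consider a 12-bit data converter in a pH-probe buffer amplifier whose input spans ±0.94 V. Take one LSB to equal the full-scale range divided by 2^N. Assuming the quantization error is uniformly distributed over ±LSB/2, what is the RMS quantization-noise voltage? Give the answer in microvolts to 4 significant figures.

132.5 µV

Range = 0.94 − (-0.94) = 1.88 V.
One LSB is 1.88 V / 4096 = 458.984 µV.
σ_q = LSB/√12 = 458.984 µV/3.4641 = 132.5 µV.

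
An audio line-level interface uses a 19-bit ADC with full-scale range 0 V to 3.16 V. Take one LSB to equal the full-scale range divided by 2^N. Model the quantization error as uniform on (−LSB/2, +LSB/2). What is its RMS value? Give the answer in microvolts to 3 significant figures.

Span = 3.16 V.
Step size = 3.16/524288 V = 6.0272 µV.
σ_q = LSB/√12 = 6.0272 µV/3.4641 = 1.74 µV.

1.74 µV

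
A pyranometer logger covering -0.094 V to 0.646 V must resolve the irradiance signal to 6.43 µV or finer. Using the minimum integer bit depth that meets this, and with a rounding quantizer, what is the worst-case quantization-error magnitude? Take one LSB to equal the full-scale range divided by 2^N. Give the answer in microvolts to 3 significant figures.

2.82 µV

Full-scale range = 0.646 V − (-0.094 V) = 0.74 V.
Need 2^N ≥ 0.74 V / 6.43 µV = 115100 → N_min = 17.
Step size = 0.74/131072 V = 5.6458 µV.
Max error for round-to-nearest is LSB/2 = 2.82 µV.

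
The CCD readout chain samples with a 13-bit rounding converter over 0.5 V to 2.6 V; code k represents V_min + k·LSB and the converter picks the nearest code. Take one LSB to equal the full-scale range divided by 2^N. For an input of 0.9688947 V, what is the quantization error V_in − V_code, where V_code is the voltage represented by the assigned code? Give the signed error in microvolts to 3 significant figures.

Full-scale range = 2.6 V − (0.5 V) = 2.1 V. LSB = 2.1 V / 2^13 ≈ 256.3 µV.
(0.9688947 − (0.5)) / LSB = 0.4688947 × 8192/2.1 = 1829.1359. Nearest integer: k = 1829.
Reconstructed level: 0.5 + 1829 × 2.1/8192 V = 0.9688598633 V.
V_in − V_code = 0.9688947 − (0.9688598633) = +34.8 µV.

+34.8 µV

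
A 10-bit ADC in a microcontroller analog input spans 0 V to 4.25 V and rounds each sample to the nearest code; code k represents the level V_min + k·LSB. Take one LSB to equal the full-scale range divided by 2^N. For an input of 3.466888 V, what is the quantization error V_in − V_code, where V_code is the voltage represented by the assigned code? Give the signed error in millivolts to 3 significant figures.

V_FS = 4.25 V. LSB = 4.25 V / 2^10 ≈ 4.150 mV.
(V_in − V_min)/LSB = (3.466888 − (0)) × 1024/4.25 = 835.3161 → nearest code k = 835.
V_code = V_min + k × range/2^10 = 0 + 835 × 4.25/1024 = 3.465576172 V.
e = 3.466888 − (3.465576172) = +1.31 mV.

+1.31 mV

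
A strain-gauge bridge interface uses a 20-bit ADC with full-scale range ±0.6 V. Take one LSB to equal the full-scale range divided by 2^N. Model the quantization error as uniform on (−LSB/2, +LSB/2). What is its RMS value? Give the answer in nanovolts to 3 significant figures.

330 nV

The full-scale span is 0.6 − (-0.6) = 1.2 V.
Step size = 1.2/1048576 V = 1.1444 µV.
For a uniform distribution on [−LSB/2, +LSB/2], V_rms = LSB/√12 = 1.1444 µV/3.4641 = 330 nV.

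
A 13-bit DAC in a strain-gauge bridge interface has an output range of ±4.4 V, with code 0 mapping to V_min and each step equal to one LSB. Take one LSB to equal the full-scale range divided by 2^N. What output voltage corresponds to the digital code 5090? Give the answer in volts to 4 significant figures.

1.068 V

Range = 4.4 − (-4.4) = 8.8 V. LSB = 8.8 V / 2^13.
Output = V_min + (5090/8192) × range = -4.4 + 0.621338 × 8.8 V
      = -4.4 + 5.46777 = 1.06777 V.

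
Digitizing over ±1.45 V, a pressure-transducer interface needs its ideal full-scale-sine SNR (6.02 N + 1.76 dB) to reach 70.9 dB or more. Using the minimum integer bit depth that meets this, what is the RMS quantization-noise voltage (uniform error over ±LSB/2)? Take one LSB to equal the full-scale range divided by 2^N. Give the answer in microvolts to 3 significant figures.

Full-scale range = 1.45 V − (-1.45 V) = 2.9 V.
Solving 6.02 N ≥ 70.9 − 1.76: N ≥ 11.485. Round up → N = 12.
LSB = 2.9 V ÷ 2^12 = 2.9/4096 V = 0.70801 mV.
V_rms = LSB/√12 = 204 µV.

204 µV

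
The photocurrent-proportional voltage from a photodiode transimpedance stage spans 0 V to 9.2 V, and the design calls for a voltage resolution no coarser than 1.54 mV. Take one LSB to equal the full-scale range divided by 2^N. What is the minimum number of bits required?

13 bits

Range is 9.2 V.
Need 2^N ≥ 9.2 V / 1.54 mV = 5974 → N_min = 13.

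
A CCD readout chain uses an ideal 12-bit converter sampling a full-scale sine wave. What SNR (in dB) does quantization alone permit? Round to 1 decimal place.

6.02(12) + 1.76 = 72.24 + 1.76 = 74.00 dB.

74.0 dB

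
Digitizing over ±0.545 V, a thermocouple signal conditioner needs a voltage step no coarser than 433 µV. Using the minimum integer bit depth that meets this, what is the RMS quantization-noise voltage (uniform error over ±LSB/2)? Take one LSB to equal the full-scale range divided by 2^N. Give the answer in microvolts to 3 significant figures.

76.8 µV

Full-scale range = 0.545 V − (-0.545 V) = 1.09 V.
Required number of levels: 1.09/433 µV = 2517.3; smallest N with 2^N ≥ that is 12.
Step size = 1.09/4096 V = 266.11 µV.
σ_q = LSB/√12 = 266.11 µV/3.4641 = 76.8 µV.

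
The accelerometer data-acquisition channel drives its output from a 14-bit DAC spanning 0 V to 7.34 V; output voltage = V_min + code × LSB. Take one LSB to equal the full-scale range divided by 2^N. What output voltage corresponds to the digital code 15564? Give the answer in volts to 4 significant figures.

Span = 7.34 V. LSB = 7.34 V / 2^14.
Output = V_min + (15564/16384) × range = 0 + 0.949951 × 7.34 V
      = 0 V + 6.97264 V = 6.97264 V.

6.973 V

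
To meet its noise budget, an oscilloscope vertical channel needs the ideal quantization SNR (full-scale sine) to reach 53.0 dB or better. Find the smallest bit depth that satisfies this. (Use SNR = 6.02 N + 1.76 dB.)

6.02 N + 1.76 ≥ 53.0 gives N ≥ 8.512, so the minimum integer is 9.

9 bits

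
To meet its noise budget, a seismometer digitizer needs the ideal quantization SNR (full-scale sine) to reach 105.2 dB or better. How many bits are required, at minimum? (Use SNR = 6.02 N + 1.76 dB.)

18 bits

Solving 6.02 N ≥ 105.2 − 1.76: N ≥ 17.183. Round up → N = 18.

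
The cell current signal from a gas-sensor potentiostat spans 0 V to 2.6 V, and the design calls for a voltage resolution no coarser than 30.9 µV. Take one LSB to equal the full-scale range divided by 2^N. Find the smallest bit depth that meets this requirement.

17 bits

Range is 2.6 V.
2.6 V / 30.9 µV = 84140. Since 2^16 = 65536 and 2^17 = 131072, N = 17.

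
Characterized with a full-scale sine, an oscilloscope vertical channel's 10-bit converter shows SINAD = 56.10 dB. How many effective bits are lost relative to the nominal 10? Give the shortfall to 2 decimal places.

Effective bits = (56.10 − 1.76)/6.02 = 9.0266.
Shortfall = 10 − 9.0266 = 0.9734 bits.

0.97 bits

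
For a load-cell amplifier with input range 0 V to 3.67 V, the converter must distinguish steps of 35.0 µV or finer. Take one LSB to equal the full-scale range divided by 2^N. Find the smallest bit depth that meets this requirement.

17 bits

Span = 3.67 V.
Levels needed ≥ 3.67/35.0 µV = 104900. 2^17 = 131072 suffices, so N_min = 17.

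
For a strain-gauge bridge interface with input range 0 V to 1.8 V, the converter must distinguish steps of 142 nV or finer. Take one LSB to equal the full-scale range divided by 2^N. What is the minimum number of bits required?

Range is 1.8 V.
Need 2^N ≥ 1.8 V / 142 nV = 1.268e7 → N_min = 24.

24 bits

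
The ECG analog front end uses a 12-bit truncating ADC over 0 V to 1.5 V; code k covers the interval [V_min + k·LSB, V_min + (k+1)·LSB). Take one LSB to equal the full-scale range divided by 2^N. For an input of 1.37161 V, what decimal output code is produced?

Range is 1.5 V. LSB = 1.5 V / 2^12 ≈ 366.2 µV.
(V_in − V_min) × 2^12/range = (1.37161 − (0)) × 4096/1.5 = 3745.410.
Floor → code = 3745.

3745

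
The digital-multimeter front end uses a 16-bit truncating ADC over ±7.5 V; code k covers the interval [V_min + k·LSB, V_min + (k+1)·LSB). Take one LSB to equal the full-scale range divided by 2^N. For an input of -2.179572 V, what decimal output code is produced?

Full-scale range = 7.5 V − (-7.5 V) = 15 V. LSB = 15 V / 2^16 ≈ 228.9 µV.
(V_in − V_min) × 2^16/range = (-2.179572 − (-7.5)) × 65536/15 = 23245.305.
Floor → code = 23245.

23245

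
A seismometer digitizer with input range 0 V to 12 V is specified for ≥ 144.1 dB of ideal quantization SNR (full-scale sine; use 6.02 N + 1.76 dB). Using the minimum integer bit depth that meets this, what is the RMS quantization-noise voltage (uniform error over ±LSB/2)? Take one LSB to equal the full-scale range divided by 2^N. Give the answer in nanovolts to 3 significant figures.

206 nV

Range is 12 V.
N ≥ (144.1 − 1.76)/6.02 = 23.645 → N_min = 24.
LSB = 12 V / 2^24 = 0.71526 µV.
σ_q = LSB/√12 = 0.71526 µV/3.4641 = 206 nV.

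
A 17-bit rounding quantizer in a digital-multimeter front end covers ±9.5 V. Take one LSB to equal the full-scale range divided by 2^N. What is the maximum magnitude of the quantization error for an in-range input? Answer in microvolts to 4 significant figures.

72.48 µV

Range = 9.5 − (-9.5) = 19 V.
LSB = 19 V ÷ 2^17 = 19/131072 V = 144.958 µV.
|e|_max = LSB/2 = 72.48 µV.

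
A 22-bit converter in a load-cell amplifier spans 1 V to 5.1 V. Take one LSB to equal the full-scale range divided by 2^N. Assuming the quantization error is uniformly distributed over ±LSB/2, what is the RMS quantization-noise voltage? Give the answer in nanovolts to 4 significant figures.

Range = 5.1 − (1) = 4.1 V.
One LSB is 4.1 V / 4194304 = 0.977516 µV.
V_rms = LSB/√12 = 0.977516 µV / √12 = 282.2 nV.

282.2 nV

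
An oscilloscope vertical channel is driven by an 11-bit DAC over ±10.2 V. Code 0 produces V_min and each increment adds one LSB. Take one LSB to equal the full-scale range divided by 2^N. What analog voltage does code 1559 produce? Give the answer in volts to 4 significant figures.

5.329 V

Span: 10.2 V − (-10.2 V) = 20.4 V. LSB = 20.4 V / 2^11.
V_out = V_min + code × LSB = -10.2 V + 1559 × 20.4 V / 2048
      = -10.2 V + 15.5291 V = 5.32910 V.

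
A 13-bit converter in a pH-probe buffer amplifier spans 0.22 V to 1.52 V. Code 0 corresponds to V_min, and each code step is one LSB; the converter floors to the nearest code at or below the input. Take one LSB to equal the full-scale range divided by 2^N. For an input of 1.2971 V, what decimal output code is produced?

Span: 1.52 V − (0.22 V) = 1.3 V. LSB = 1.3 V / 2^13 ≈ 158.7 µV.
(V_in − V_min) × 2^13/range = (1.2971 − (0.22)) × 8192/1.3 = 6787.387.
Floor → code = 6787.

6787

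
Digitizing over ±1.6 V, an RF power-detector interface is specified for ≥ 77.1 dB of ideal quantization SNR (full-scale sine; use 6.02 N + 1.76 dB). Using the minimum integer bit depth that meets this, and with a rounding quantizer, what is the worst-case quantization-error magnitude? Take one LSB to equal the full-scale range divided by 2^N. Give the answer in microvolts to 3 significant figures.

Range = 1.6 − (-1.6) = 3.2 V.
Solving 6.02 N ≥ 77.1 − 1.76: N ≥ 12.515. Round up → N = 13.
LSB = 3.2 V / 2^13 = 390.63 µV.
Half an LSB is 195 µV.

195 µV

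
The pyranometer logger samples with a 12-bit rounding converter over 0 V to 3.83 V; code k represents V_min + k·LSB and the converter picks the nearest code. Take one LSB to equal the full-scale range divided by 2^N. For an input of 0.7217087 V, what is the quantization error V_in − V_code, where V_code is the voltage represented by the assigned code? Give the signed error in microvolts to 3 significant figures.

−157 µV

V_FS = 3.83 V. LSB = 3.83 V / 2^12 ≈ 0.9351 mV.
Position in LSBs: (0.7217087 − (0)) × 4096/3.83 = 771.8326; rounding gives k = 772.
V_code = V_min + k × range/2^12 = 0 + 772 × 3.83/4096 = 0.7218652344 V.
e = 0.7217087 − (0.7218652344) = −157 µV.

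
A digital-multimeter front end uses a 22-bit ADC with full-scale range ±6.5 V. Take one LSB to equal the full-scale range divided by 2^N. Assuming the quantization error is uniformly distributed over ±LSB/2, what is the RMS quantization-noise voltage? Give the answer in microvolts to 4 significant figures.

Range = 6.5 − (-6.5) = 13 V.
LSB = 13 V / 2^22 = 3.09944 µV.
RMS of a uniform error over width LSB is LSB/√12 = 0.8947 µV.

0.8947 µV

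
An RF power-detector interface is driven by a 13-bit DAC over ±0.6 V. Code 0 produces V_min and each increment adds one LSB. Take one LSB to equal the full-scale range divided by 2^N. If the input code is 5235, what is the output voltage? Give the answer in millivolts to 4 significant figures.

166.8 mV

The full-scale span is 0.6 − (-0.6) = 1.2 V. LSB = 1.2 V / 2^13.
V_out = V_min + code × LSB = -0.6 V + 5235 × 1.2 V / 8192
      = -0.6 + 0.766846 = 0.166846 V.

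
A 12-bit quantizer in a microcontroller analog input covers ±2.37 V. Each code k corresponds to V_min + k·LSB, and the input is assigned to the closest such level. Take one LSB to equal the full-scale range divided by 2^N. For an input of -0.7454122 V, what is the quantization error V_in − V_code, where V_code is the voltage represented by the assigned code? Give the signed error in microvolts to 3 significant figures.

−158 µV

The full-scale span is 2.37 − (-2.37) = 4.74 V. LSB = 4.74 V / 2^12 ≈ 1.157 mV.
(-0.7454122 − (-2.37)) / LSB = 1.6245878 × 4096/4.74 = 1403.8632. Nearest integer: k = 1404.
V_code = -2.37 + (1404/4096) × 4.74 = -0.7452539063 V.
e = -0.7454122 − (-0.7452539063) = −158 µV.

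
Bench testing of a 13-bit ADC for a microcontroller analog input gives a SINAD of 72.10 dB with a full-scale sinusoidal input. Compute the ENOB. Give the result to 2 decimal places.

11.68 bits

ENOB = (72.10 − 1.76)/6.02 = 11.6844 bits.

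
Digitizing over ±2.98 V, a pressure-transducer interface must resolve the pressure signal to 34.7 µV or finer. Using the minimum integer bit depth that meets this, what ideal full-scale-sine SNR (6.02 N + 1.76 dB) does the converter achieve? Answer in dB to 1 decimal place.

110.1 dB

Full-scale range = 2.98 V − (-2.98 V) = 5.96 V.
Required number of levels: 5.96/34.7 µV = 171760; smallest N with 2^N ≥ that is 18.
6.02(18) + 1.76 = 110.12 dB.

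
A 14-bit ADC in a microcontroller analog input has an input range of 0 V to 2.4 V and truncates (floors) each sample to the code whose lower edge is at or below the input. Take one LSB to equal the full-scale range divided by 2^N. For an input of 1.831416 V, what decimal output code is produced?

12502

V_FS = 2.4 V. LSB = 2.4 V / 2^14 ≈ 146.5 µV.
V_in − V_min = 1.831416 − (0) = 1.831416 V.
Divide by LSB: 1.831416 × 16384/2.4 = 12502.4666.
Truncating gives code 12502.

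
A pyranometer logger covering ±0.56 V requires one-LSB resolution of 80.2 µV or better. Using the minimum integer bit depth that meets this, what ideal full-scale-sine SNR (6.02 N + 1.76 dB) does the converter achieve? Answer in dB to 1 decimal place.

86.0 dB

Range = 0.56 − (-0.56) = 1.12 V.
1.12 V / 80.2 µV = 13970. Since 2^13 = 8192 and 2^14 = 16384, N = 14.
Ideal SNR at N = 14: 6.02·14 + 1.76 = 86.0 dB.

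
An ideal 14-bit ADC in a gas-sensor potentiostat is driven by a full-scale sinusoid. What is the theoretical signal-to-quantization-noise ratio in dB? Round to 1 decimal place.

86.0 dB

6.02(14) + 1.76 = 84.28 + 1.76 = 86.04 dB.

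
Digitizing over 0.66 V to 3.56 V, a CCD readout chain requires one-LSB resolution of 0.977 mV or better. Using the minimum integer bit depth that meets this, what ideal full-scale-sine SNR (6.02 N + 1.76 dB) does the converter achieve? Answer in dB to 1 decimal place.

Span: 3.56 V − (0.66 V) = 2.9 V.
Levels needed ≥ 2.9/0.977 mV = 2968. 2^12 = 4096 suffices, so N_min = 12.
Ideal SNR at N = 12: 6.02·12 + 1.76 = 74.0 dB.

74.0 dB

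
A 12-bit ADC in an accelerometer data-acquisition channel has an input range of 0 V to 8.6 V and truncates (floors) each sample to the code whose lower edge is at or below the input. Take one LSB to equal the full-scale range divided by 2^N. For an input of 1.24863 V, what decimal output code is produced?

594

Full-scale range = 8.6 V. LSB = 8.6 V / 2^12 ≈ 2.100 mV.
(V_in − V_min) × 2^12/range = (1.24863 − (0)) × 4096/8.6 = 594.696.
Floor → code = 594.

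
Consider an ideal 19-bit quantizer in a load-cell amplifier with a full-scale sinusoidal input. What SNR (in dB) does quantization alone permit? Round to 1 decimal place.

SNR = 6.02·19 + 1.76 = 116.14 dB.

116.1 dB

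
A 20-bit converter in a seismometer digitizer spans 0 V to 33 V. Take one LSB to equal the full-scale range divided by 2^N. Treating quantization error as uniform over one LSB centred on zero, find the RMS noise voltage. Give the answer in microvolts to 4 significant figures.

9.085 µV

Range is 33 V.
Step size = 33/1048576 V = 31.4713 µV.
For a uniform distribution on [−LSB/2, +LSB/2], V_rms = LSB/√12 = 31.4713 µV/3.4641 = 9.085 µV.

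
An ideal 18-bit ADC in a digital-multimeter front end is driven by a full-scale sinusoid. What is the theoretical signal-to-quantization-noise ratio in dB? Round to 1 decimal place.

6.02(18) + 1.76 = 108.36 + 1.76 = 110.12 dB.

110.1 dB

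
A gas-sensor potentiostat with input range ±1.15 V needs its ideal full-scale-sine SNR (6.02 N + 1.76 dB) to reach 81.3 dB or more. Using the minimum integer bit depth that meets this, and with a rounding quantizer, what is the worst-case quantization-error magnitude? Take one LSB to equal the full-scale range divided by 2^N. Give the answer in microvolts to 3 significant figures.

70.2 µV

Range = 1.15 − (-1.15) = 2.3 V.
6.02 N + 1.76 ≥ 81.3 gives N ≥ 13.213, so the minimum integer is 14.
Step size = 2.3/16384 V = 140.38 µV.
Half an LSB is 70.2 µV.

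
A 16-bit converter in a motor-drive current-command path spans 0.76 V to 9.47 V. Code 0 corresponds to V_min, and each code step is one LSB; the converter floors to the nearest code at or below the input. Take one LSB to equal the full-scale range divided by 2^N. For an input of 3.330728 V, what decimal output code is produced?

Full-scale range = 9.47 V − (0.76 V) = 8.71 V. LSB = 8.71 V / 2^16 ≈ 132.9 µV.
(V_in − V_min) × 2^16/range = (3.330728 − (0.76)) × 65536/8.71 = 19342.736.
Floor → code = 19342.

19342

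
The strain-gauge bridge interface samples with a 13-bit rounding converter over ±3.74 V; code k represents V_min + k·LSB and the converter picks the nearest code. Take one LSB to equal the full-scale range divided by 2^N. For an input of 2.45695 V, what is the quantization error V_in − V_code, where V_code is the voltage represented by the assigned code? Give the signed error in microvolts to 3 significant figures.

Range = 3.74 − (-3.74) = 7.48 V. LSB = 7.48 V / 2^13 ≈ 0.9131 mV.
Position in LSBs: (2.45695 − (-3.74)) × 8192/7.48 = 6786.8201; rounding gives k = 6787.
Reconstructed level: -3.74 + 6787 × 7.48/8192 V = 2.457114258 V.
e = 2.45695 − (2.457114258) = −164 µV.

−164 µV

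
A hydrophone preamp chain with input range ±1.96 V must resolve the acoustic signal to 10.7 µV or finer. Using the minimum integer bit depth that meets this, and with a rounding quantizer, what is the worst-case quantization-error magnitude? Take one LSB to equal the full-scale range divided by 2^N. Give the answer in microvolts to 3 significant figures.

3.74 µV

Span: 1.96 V − (-1.96 V) = 3.92 V.
3.92 V / 10.7 µV = 366400. Since 2^18 = 262144 and 2^19 = 524288, N = 19.
LSB = 3.92 V ÷ 2^19 = 3.92/524288 V = 7.4768 µV.
Max error for round-to-nearest is LSB/2 = 3.74 µV.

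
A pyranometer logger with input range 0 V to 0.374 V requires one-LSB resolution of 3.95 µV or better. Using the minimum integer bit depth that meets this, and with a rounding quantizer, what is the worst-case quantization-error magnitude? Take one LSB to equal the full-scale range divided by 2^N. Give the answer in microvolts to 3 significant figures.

Span = 0.374 V.
0.374 V / 3.95 µV = 94680. Since 2^16 = 65536 and 2^17 = 131072, N = 17.
LSB = 0.374 V ÷ 2^17 = 0.374/131072 V = 2.8534 µV.
|e|_max = LSB/2 = 1.43 µV.

1.43 µV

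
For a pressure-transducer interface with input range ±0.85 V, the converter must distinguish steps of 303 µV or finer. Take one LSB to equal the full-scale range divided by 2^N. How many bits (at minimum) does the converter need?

Full-scale range = 0.85 V − (-0.85 V) = 1.7 V.
Required number of levels: 1.7/303 µV = 5610.6; smallest N with 2^N ≥ that is 13.

13 bits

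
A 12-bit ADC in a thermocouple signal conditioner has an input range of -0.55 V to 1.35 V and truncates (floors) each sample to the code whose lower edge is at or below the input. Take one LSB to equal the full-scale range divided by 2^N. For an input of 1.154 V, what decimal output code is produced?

Full-scale range = 1.35 V − (-0.55 V) = 1.9 V. LSB = 1.9 V / 2^12 ≈ 463.9 µV.
(V_in − V_min) × 2^12/range = (1.154 − (-0.55)) × 4096/1.9 = 3673.465.
Floor → code = 3673.

3673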